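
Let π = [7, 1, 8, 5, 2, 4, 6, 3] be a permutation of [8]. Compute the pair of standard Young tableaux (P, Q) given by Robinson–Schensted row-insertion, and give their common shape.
P = [1, 2, 3, 6] / [4, 8] / [5] / [7];  Q = [1, 3, 6, 7] / [2, 4] / [5] / [8];  common shape = (4, 2, 1, 1)

Row-insert the values π_1, π_2, … into P one at a time, bumping the leftmost entry strictly greater than the inserted value down to the next row. The recording tableau Q records, in position (i, j), the step at which that cell was added to P.
  Insert 7 (step 1): P = [7];  Q = [1]
  Insert 1 (step 2): P = [1] / [7];  Q = [1] / [2]
  Insert 8 (step 3): P = [1, 8] / [7];  Q = [1, 3] / [2]
  Insert 5 (step 4): P = [1, 5] / [7, 8];  Q = [1, 3] / [2, 4]
  Insert 2 (step 5): P = [1, 2] / [5, 8] / [7];  Q = [1, 3] / [2, 4] / [5]
  Insert 4 (step 6): P = [1, 2, 4] / [5, 8] / [7];  Q = [1, 3, 6] / [2, 4] / [5]
  Insert 6 (step 7): P = [1, 2, 4, 6] / [5, 8] / [7];  Q = [1, 3, 6, 7] / [2, 4] / [5]
  Insert 3 (step 8): P = [1, 2, 3, 6] / [4, 8] / [5] / [7];  Q = [1, 3, 6, 7] / [2, 4] / [5] / [8]
Final shape: (4, 2, 1, 1).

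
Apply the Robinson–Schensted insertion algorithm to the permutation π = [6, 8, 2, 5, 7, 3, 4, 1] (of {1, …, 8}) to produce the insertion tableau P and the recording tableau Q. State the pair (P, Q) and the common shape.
P = [1, 3, 4] / [2, 7] / [5, 8] / [6];  Q = [1, 2, 5] / [3, 4] / [6, 7] / [8];  common shape = (3, 2, 2, 1)

Row-insert the values π_1, π_2, … into P one at a time, bumping the leftmost entry strictly greater than the inserted value down to the next row. The recording tableau Q records, in position (i, j), the step at which that cell was added to P.
  Insert 6 (step 1): P = [6];  Q = [1]
  Insert 8 (step 2): P = [6, 8];  Q = [1, 2]
  Insert 2 (step 3): P = [2, 8] / [6];  Q = [1, 2] / [3]
  Insert 5 (step 4): P = [2, 5] / [6, 8];  Q = [1, 2] / [3, 4]
  Insert 7 (step 5): P = [2, 5, 7] / [6, 8];  Q = [1, 2, 5] / [3, 4]
  Insert 3 (step 6): P = [2, 3, 7] / [5, 8] / [6];  Q = [1, 2, 5] / [3, 4] / [6]
  Insert 4 (step 7): P = [2, 3, 4] / [5, 7] / [6, 8];  Q = [1, 2, 5] / [3, 4] / [6, 7]
  Insert 1 (step 8): P = [1, 3, 4] / [2, 7] / [5, 8] / [6];  Q = [1, 2, 5] / [3, 4] / [6, 7] / [8]
Final shape: (3, 2, 2, 1).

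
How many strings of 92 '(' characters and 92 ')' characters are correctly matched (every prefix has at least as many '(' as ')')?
C_92 = 15487357822491889407128326963778343232013931127835600

These balanced parentheses are counted by the Catalan number C_n = (1/(n + 1)) · C(2n, n). For n = 92: C_92 = (1/93) · C(184, 92) = 1440324277491745714862934407631385920577295594888710800/93 = 15487357822491889407128326963778343232013931127835600.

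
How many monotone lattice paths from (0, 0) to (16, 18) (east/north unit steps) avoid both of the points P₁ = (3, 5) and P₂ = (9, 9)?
Number of paths = 1199849430

Inclusion–exclusion. Total paths: C(34, 16) = 2203961430. Through P₁: C(8, 3)·C(26, 13) = 582433600. Through P₂: C(18, 9)·C(16, 7) = 556212800. Since P₁ is strictly southwest of P₂, a monotone path through both must visit P₁ then P₂; paths through both = C(8, 3)·C(10, 6)·C(16, 7) = 134534400. Avoid both = 2203961430 − 582433600 − 556212800 + 134534400 = 1199849430.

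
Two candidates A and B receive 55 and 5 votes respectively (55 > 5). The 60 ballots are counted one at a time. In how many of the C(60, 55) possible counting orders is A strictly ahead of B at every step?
Strict-lead orderings = 4551260

Total orderings of the 60 votes with 55 for A: C(60, 55) = 5461512. By the Bertrand ballot formula (Cycle Lemma / reflection principle), the number of orderings in which A is strictly ahead of B throughout is (p − q)/(p + q) · C(p + q, p) = (55 − 5)/(55 + 5) · 5461512 = 4551260.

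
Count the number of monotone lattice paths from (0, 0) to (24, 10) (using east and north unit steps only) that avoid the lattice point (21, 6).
Number of paths = 120767790

Total paths from (0, 0) to (24, 10): C(34, 24) = 131128140. Paths through (21, 6): (paths (0, 0) → (21, 6)) × (paths (21, 6) → (24, 10)) = C(27, 21) · C(7, 3) = 296010 · 35 = 10360350. Avoidance count = 131128140 − 10360350 = 120767790.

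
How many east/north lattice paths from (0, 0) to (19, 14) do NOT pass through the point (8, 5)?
Number of paths = 602644680

Total paths from (0, 0) to (19, 14): C(33, 19) = 818809200. Paths through (8, 5): (paths (0, 0) → (8, 5)) × (paths (8, 5) → (19, 14)) = C(13, 8) · C(20, 11) = 1287 · 167960 = 216164520. Avoidance count = 818809200 − 216164520 = 602644680.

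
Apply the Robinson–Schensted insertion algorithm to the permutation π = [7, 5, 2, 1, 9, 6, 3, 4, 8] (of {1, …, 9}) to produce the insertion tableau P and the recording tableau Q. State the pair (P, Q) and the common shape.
P = [1, 3, 4, 8] / [2, 6] / [5, 9] / [7];  Q = [1, 5, 8, 9] / [2, 6] / [3, 7] / [4];  common shape = (4, 2, 2, 1)

Row-insert the values π_1, π_2, … into P one at a time, bumping the leftmost entry strictly greater than the inserted value down to the next row. The recording tableau Q records, in position (i, j), the step at which that cell was added to P.
  Insert 7 (step 1): P = [7];  Q = [1]
  Insert 5 (step 2): P = [5] / [7];  Q = [1] / [2]
  Insert 2 (step 3): P = [2] / [5] / [7];  Q = [1] / [2] / [3]
  Insert 1 (step 4): P = [1] / [2] / [5] / [7];  Q = [1] / [2] / [3] / [4]
  Insert 9 (step 5): P = [1, 9] / [2] / [5] / [7];  Q = [1, 5] / [2] / [3] / [4]
  Insert 6 (step 6): P = [1, 6] / [2, 9] / [5] / [7];  Q = [1, 5] / [2, 6] / [3] / [4]
  Insert 3 (step 7): P = [1, 3] / [2, 6] / [5, 9] / [7];  Q = [1, 5] / [2, 6] / [3, 7] / [4]
  Insert 4 (step 8): P = [1, 3, 4] / [2, 6] / [5, 9] / [7];  Q = [1, 5, 8] / [2, 6] / [3, 7] / [4]
  Insert 8 (step 9): P = [1, 3, 4, 8] / [2, 6] / [5, 9] / [7];  Q = [1, 5, 8, 9] / [2, 6] / [3, 7] / [4]
Final shape: (4, 2, 2, 1).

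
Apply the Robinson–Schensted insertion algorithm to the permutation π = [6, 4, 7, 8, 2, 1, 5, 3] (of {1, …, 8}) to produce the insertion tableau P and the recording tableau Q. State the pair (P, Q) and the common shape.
P = [1, 3, 8] / [2, 5] / [4, 7] / [6];  Q = [1, 3, 4] / [2, 7] / [5, 8] / [6];  common shape = (3, 2, 2, 1)

Row-insert the values π_1, π_2, … into P one at a time, bumping the leftmost entry strictly greater than the inserted value down to the next row. The recording tableau Q records, in position (i, j), the step at which that cell was added to P.
  Insert 6 (step 1): P = [6];  Q = [1]
  Insert 4 (step 2): P = [4] / [6];  Q = [1] / [2]
  Insert 7 (step 3): P = [4, 7] / [6];  Q = [1, 3] / [2]
  Insert 8 (step 4): P = [4, 7, 8] / [6];  Q = [1, 3, 4] / [2]
  Insert 2 (step 5): P = [2, 7, 8] / [4] / [6];  Q = [1, 3, 4] / [2] / [5]
  Insert 1 (step 6): P = [1, 7, 8] / [2] / [4] / [6];  Q = [1, 3, 4] / [2] / [5] / [6]
  Insert 5 (step 7): P = [1, 5, 8] / [2, 7] / [4] / [6];  Q = [1, 3, 4] / [2, 7] / [5] / [6]
  Insert 3 (step 8): P = [1, 3, 8] / [2, 5] / [4, 7] / [6];  Q = [1, 3, 4] / [2, 7] / [5, 8] / [6]
Final shape: (3, 2, 2, 1).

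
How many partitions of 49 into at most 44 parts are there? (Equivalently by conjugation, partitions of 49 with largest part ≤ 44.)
p(49, parts ≤ 44) = 173513

Use the recurrence p(n, m) = p(n, m−1) + p(n−m, m): either the largest part is < m (count p(n, m−1)) or the largest part is exactly m (remove one copy of m, count p(n−m, m)). With p(0, ·) = 1 this gives p(49, parts ≤ 44) = 173513. (By conjugating Young diagrams, this also counts partitions of 49 into at most 44 parts.)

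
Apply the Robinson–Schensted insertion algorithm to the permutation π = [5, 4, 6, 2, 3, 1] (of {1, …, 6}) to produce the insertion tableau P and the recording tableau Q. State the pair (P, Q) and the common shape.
P = [1, 3] / [2, 6] / [4] / [5];  Q = [1, 3] / [2, 5] / [4] / [6];  common shape = (2, 2, 1, 1)

Row-insert the values π_1, π_2, … into P one at a time, bumping the leftmost entry strictly greater than the inserted value down to the next row. The recording tableau Q records, in position (i, j), the step at which that cell was added to P.
  Insert 5 (step 1): P = [5];  Q = [1]
  Insert 4 (step 2): P = [4] / [5];  Q = [1] / [2]
  Insert 6 (step 3): P = [4, 6] / [5];  Q = [1, 3] / [2]
  Insert 2 (step 4): P = [2, 6] / [4] / [5];  Q = [1, 3] / [2] / [4]
  Insert 3 (step 5): P = [2, 3] / [4, 6] / [5];  Q = [1, 3] / [2, 5] / [4]
  Insert 1 (step 6): P = [1, 3] / [2, 6] / [4] / [5];  Q = [1, 3] / [2, 5] / [4] / [6]
Final shape: (2, 2, 1, 1).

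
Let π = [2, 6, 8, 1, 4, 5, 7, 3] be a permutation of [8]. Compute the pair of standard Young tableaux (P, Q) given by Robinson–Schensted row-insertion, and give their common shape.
P = [1, 3, 5, 7] / [2, 4, 8] / [6];  Q = [1, 2, 3, 7] / [4, 5, 6] / [8];  common shape = (4, 3, 1)

Row-insert the values π_1, π_2, … into P one at a time, bumping the leftmost entry strictly greater than the inserted value down to the next row. The recording tableau Q records, in position (i, j), the step at which that cell was added to P.
  Insert 2 (step 1): P = [2];  Q = [1]
  Insert 6 (step 2): P = [2, 6];  Q = [1, 2]
  Insert 8 (step 3): P = [2, 6, 8];  Q = [1, 2, 3]
  Insert 1 (step 4): P = [1, 6, 8] / [2];  Q = [1, 2, 3] / [4]
  Insert 4 (step 5): P = [1, 4, 8] / [2, 6];  Q = [1, 2, 3] / [4, 5]
  Insert 5 (step 6): P = [1, 4, 5] / [2, 6, 8];  Q = [1, 2, 3] / [4, 5, 6]
  Insert 7 (step 7): P = [1, 4, 5, 7] / [2, 6, 8];  Q = [1, 2, 3, 7] / [4, 5, 6]
  Insert 3 (step 8): P = [1, 3, 5, 7] / [2, 4, 8] / [6];  Q = [1, 2, 3, 7] / [4, 5, 6] / [8]
Final shape: (4, 3, 1).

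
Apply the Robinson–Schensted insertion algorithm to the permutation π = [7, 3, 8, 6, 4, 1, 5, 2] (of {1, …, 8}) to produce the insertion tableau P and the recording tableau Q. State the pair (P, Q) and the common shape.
P = [1, 2, 5] / [3, 4] / [6, 8] / [7];  Q = [1, 3, 7] / [2, 4] / [5, 8] / [6];  common shape = (3, 2, 2, 1)

Row-insert the values π_1, π_2, … into P one at a time, bumping the leftmost entry strictly greater than the inserted value down to the next row. The recording tableau Q records, in position (i, j), the step at which that cell was added to P.
  Insert 7 (step 1): P = [7];  Q = [1]
  Insert 3 (step 2): P = [3] / [7];  Q = [1] / [2]
  Insert 8 (step 3): P = [3, 8] / [7];  Q = [1, 3] / [2]
  Insert 6 (step 4): P = [3, 6] / [7, 8];  Q = [1, 3] / [2, 4]
  Insert 4 (step 5): P = [3, 4] / [6, 8] / [7];  Q = [1, 3] / [2, 4] / [5]
  Insert 1 (step 6): P = [1, 4] / [3, 8] / [6] / [7];  Q = [1, 3] / [2, 4] / [5] / [6]
  Insert 5 (step 7): P = [1, 4, 5] / [3, 8] / [6] / [7];  Q = [1, 3, 7] / [2, 4] / [5] / [6]
  Insert 2 (step 8): P = [1, 2, 5] / [3, 4] / [6, 8] / [7];  Q = [1, 3, 7] / [2, 4] / [5, 8] / [6]
Final shape: (3, 2, 2, 1).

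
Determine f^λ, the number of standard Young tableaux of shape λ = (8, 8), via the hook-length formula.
# SYT of shape (8, 8) = 1430

Hook-length formula: f^λ = n! / Π hook(c), product over all cells c of the Young diagram. For λ = (8, 8), n = 16 boxes. Hook lengths by row (left-to-right, top-to-bottom): [9, 8, 7, 6, 5, 4, 3, 2]; [8, 7, 6, 5, 4, 3, 2, 1]. Product of hooks = 14631321600. So f^λ = 16! / 14631321600 = 20922789888000 / 14631321600 = 1430.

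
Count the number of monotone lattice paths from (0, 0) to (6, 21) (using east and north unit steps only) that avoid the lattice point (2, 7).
Number of paths = 185850

Total paths from (0, 0) to (6, 21): C(27, 6) = 296010. Paths through (2, 7): (paths (0, 0) → (2, 7)) × (paths (2, 7) → (6, 21)) = C(9, 2) · C(18, 4) = 36 · 3060 = 110160. Avoidance count = 296010 − 110160 = 185850.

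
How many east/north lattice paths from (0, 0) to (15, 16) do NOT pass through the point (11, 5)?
Number of paths = 294577875

Total paths from (0, 0) to (15, 16): C(31, 15) = 300540195. Paths through (11, 5): (paths (0, 0) → (11, 5)) × (paths (11, 5) → (15, 16)) = C(16, 11) · C(15, 4) = 4368 · 1365 = 5962320. Avoidance count = 300540195 − 5962320 = 294577875.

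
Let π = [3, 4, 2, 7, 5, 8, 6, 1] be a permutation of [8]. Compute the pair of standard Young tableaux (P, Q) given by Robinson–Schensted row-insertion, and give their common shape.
P = [1, 4, 5, 6] / [2, 7, 8] / [3];  Q = [1, 2, 4, 6] / [3, 5, 7] / [8];  common shape = (4, 3, 1)

Row-insert the values π_1, π_2, … into P one at a time, bumping the leftmost entry strictly greater than the inserted value down to the next row. The recording tableau Q records, in position (i, j), the step at which that cell was added to P.
  Insert 3 (step 1): P = [3];  Q = [1]
  Insert 4 (step 2): P = [3, 4];  Q = [1, 2]
  Insert 2 (step 3): P = [2, 4] / [3];  Q = [1, 2] / [3]
  Insert 7 (step 4): P = [2, 4, 7] / [3];  Q = [1, 2, 4] / [3]
  Insert 5 (step 5): P = [2, 4, 5] / [3, 7];  Q = [1, 2, 4] / [3, 5]
  Insert 8 (step 6): P = [2, 4, 5, 8] / [3, 7];  Q = [1, 2, 4, 6] / [3, 5]
  Insert 6 (step 7): P = [2, 4, 5, 6] / [3, 7, 8];  Q = [1, 2, 4, 6] / [3, 5, 7]
  Insert 1 (step 8): P = [1, 4, 5, 6] / [2, 7, 8] / [3];  Q = [1, 2, 4, 6] / [3, 5, 7] / [8]
Final shape: (4, 3, 1).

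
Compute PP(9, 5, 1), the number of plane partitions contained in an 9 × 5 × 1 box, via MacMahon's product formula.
PP(9, 5, 1) = 2002

Evaluate the triple product over i = 1..9, j = 1..5, k = 1..1. The factors are (2/1) · (3/2) · (4/3) · (5/4) · (6/5) · (3/2) · (4/3) · (5/4) · … (45 factors total). The numerators and denominators telescope so the product is an integer; carrying out the multiplication exactly gives PP(9, 5, 1) = 2002.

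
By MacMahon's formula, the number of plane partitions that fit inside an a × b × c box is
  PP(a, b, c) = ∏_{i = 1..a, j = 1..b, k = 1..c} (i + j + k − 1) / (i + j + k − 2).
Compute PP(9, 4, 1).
PP(9, 4, 1) = 715

Evaluate the triple product over i = 1..9, j = 1..4, k = 1..1. The factors are (2/1) · (3/2) · (4/3) · (5/4) · (3/2) · (4/3) · (5/4) · (6/5) · … (36 factors total). The numerators and denominators telescope so the product is an integer; carrying out the multiplication exactly gives PP(9, 4, 1) = 715.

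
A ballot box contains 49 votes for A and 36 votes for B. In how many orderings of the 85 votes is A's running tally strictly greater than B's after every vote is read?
Strict-lead orderings = 190408927686694701286770

Total orderings of the 85 votes with 49 for A: C(85, 49) = 1244981450259157662259650. By the Bertrand ballot formula (Cycle Lemma / reflection principle), the number of orderings in which A is strictly ahead of B throughout is (p − q)/(p + q) · C(p + q, p) = (49 − 36)/(49 + 36) · 1244981450259157662259650 = 190408927686694701286770.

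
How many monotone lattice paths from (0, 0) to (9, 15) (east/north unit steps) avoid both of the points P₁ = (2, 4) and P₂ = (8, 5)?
Number of paths = 817142

Inclusion–exclusion. Total paths: C(24, 9) = 1307504. Through P₁: C(6, 2)·C(18, 7) = 477360. Through P₂: C(13, 8)·C(11, 1) = 14157. Since P₁ is strictly southwest of P₂, a monotone path through both must visit P₁ then P₂; paths through both = C(6, 2)·C(7, 6)·C(11, 1) = 1155. Avoid both = 1307504 − 477360 − 14157 + 1155 = 817142.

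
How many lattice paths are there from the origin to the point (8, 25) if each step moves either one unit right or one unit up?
Number of paths = 13884156

A monotone lattice path from (0, 0) to (8, 25) consists of 8 east steps and 25 north steps in some order, so it is determined by which 8 of the 33 steps are east. The count is C(33, 8) = 13884156.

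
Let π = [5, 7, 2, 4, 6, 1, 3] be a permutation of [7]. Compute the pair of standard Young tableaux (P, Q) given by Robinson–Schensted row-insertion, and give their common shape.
P = [1, 3, 6] / [2, 4] / [5, 7];  Q = [1, 2, 5] / [3, 4] / [6, 7];  common shape = (3, 2, 2)

Row-insert the values π_1, π_2, … into P one at a time, bumping the leftmost entry strictly greater than the inserted value down to the next row. The recording tableau Q records, in position (i, j), the step at which that cell was added to P.
  Insert 5 (step 1): P = [5];  Q = [1]
  Insert 7 (step 2): P = [5, 7];  Q = [1, 2]
  Insert 2 (step 3): P = [2, 7] / [5];  Q = [1, 2] / [3]
  Insert 4 (step 4): P = [2, 4] / [5, 7];  Q = [1, 2] / [3, 4]
  Insert 6 (step 5): P = [2, 4, 6] / [5, 7];  Q = [1, 2, 5] / [3, 4]
  Insert 1 (step 6): P = [1, 4, 6] / [2, 7] / [5];  Q = [1, 2, 5] / [3, 4] / [6]
  Insert 3 (step 7): P = [1, 3, 6] / [2, 4] / [5, 7];  Q = [1, 2, 5] / [3, 4] / [6, 7]
Final shape: (3, 2, 2).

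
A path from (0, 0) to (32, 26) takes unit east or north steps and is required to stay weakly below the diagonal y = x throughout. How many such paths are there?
Number of paths = 4698561476816109

By the reflection principle (André's argument), the number of monotone paths to (32, 26) with n ≤ m that never go above y = x is C(58, 32) − C(58, 33) = 22150361247847371 − 17451799771031262 = 4698561476816109.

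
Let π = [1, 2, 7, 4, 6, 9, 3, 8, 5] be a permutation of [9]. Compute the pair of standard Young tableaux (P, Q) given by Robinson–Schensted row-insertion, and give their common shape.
P = [1, 2, 3, 5, 8] / [4, 6] / [7, 9];  Q = [1, 2, 3, 5, 6] / [4, 8] / [7, 9];  common shape = (5, 2, 2)

Row-insert the values π_1, π_2, … into P one at a time, bumping the leftmost entry strictly greater than the inserted value down to the next row. The recording tableau Q records, in position (i, j), the step at which that cell was added to P.
  Insert 1 (step 1): P = [1];  Q = [1]
  Insert 2 (step 2): P = [1, 2];  Q = [1, 2]
  Insert 7 (step 3): P = [1, 2, 7];  Q = [1, 2, 3]
  Insert 4 (step 4): P = [1, 2, 4] / [7];  Q = [1, 2, 3] / [4]
  Insert 6 (step 5): P = [1, 2, 4, 6] / [7];  Q = [1, 2, 3, 5] / [4]
  Insert 9 (step 6): P = [1, 2, 4, 6, 9] / [7];  Q = [1, 2, 3, 5, 6] / [4]
  Insert 3 (step 7): P = [1, 2, 3, 6, 9] / [4] / [7];  Q = [1, 2, 3, 5, 6] / [4] / [7]
  Insert 8 (step 8): P = [1, 2, 3, 6, 8] / [4, 9] / [7];  Q = [1, 2, 3, 5, 6] / [4, 8] / [7]
  Insert 5 (step 9): P = [1, 2, 3, 5, 8] / [4, 6] / [7, 9];  Q = [1, 2, 3, 5, 6] / [4, 8] / [7, 9]
Final shape: (5, 2, 2).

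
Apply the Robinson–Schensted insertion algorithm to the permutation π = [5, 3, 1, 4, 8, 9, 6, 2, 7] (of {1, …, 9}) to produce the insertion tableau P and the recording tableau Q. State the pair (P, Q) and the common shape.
P = [1, 2, 6, 7] / [3, 4, 9] / [5, 8];  Q = [1, 4, 5, 6] / [2, 7, 9] / [3, 8];  common shape = (4, 3, 2)

Row-insert the values π_1, π_2, … into P one at a time, bumping the leftmost entry strictly greater than the inserted value down to the next row. The recording tableau Q records, in position (i, j), the step at which that cell was added to P.
  Insert 5 (step 1): P = [5];  Q = [1]
  Insert 3 (step 2): P = [3] / [5];  Q = [1] / [2]
  Insert 1 (step 3): P = [1] / [3] / [5];  Q = [1] / [2] / [3]
  Insert 4 (step 4): P = [1, 4] / [3] / [5];  Q = [1, 4] / [2] / [3]
  Insert 8 (step 5): P = [1, 4, 8] / [3] / [5];  Q = [1, 4, 5] / [2] / [3]
  Insert 9 (step 6): P = [1, 4, 8, 9] / [3] / [5];  Q = [1, 4, 5, 6] / [2] / [3]
  Insert 6 (step 7): P = [1, 4, 6, 9] / [3, 8] / [5];  Q = [1, 4, 5, 6] / [2, 7] / [3]
  Insert 2 (step 8): P = [1, 2, 6, 9] / [3, 4] / [5, 8];  Q = [1, 4, 5, 6] / [2, 7] / [3, 8]
  Insert 7 (step 9): P = [1, 2, 6, 7] / [3, 4, 9] / [5, 8];  Q = [1, 4, 5, 6] / [2, 7, 9] / [3, 8]
Final shape: (4, 3, 2).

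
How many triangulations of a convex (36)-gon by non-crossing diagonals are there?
C_34 = 812944042149730764

These polygon triangulations are counted by the Catalan number C_n = (1/(n + 1)) · C(2n, n). For n = 34: C_34 = (1/35) · C(68, 34) = 28453041475240576740/35 = 812944042149730764.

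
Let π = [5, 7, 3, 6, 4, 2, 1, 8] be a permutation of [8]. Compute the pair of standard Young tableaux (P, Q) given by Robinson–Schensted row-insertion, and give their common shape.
P = [1, 4, 8] / [2, 6] / [3] / [5] / [7];  Q = [1, 2, 8] / [3, 4] / [5] / [6] / [7];  common shape = (3, 2, 1, 1, 1)

Row-insert the values π_1, π_2, … into P one at a time, bumping the leftmost entry strictly greater than the inserted value down to the next row. The recording tableau Q records, in position (i, j), the step at which that cell was added to P.
  Insert 5 (step 1): P = [5];  Q = [1]
  Insert 7 (step 2): P = [5, 7];  Q = [1, 2]
  Insert 3 (step 3): P = [3, 7] / [5];  Q = [1, 2] / [3]
  Insert 6 (step 4): P = [3, 6] / [5, 7];  Q = [1, 2] / [3, 4]
  Insert 4 (step 5): P = [3, 4] / [5, 6] / [7];  Q = [1, 2] / [3, 4] / [5]
  Insert 2 (step 6): P = [2, 4] / [3, 6] / [5] / [7];  Q = [1, 2] / [3, 4] / [5] / [6]
  Insert 1 (step 7): P = [1, 4] / [2, 6] / [3] / [5] / [7];  Q = [1, 2] / [3, 4] / [5] / [6] / [7]
  Insert 8 (step 8): P = [1, 4, 8] / [2, 6] / [3] / [5] / [7];  Q = [1, 2, 8] / [3, 4] / [5] / [6] / [7]
Final shape: (3, 2, 1, 1, 1).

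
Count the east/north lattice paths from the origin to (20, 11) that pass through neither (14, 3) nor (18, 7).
Number of paths = 76133775

Inclusion–exclusion. Total paths: C(31, 20) = 84672315. Through P₁: C(17, 14)·C(14, 6) = 2042040. Through P₂: C(25, 18)·C(6, 2) = 7210500. Since P₁ is strictly southwest of P₂, a monotone path through both must visit P₁ then P₂; paths through both = C(17, 14)·C(8, 4)·C(6, 2) = 714000. Avoid both = 84672315 − 2042040 − 7210500 + 714000 = 76133775.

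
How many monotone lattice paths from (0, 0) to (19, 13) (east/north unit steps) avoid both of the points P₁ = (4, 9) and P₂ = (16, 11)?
Number of paths = 214873960

Inclusion–exclusion. Total paths: C(32, 19) = 347373600. Through P₁: C(13, 4)·C(19, 15) = 2771340. Through P₂: C(27, 16)·C(5, 3) = 130378950. Since P₁ is strictly southwest of P₂, a monotone path through both must visit P₁ then P₂; paths through both = C(13, 4)·C(14, 12)·C(5, 3) = 650650. Avoid both = 347373600 − 2771340 − 130378950 + 650650 = 214873960.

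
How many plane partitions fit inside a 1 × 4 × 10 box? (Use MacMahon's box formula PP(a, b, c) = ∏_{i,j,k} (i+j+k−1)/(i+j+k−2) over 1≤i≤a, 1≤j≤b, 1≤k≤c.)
PP(1, 4, 10) = 1001

Evaluate the triple product over i = 1..1, j = 1..4, k = 1..10. The factors are (2/1) · (3/2) · (4/3) · (5/4) · (6/5) · (7/6) · (8/7) · (9/8) · … (40 factors total). The numerators and denominators telescope so the product is an integer; carrying out the multiplication exactly gives PP(1, 4, 10) = 1001.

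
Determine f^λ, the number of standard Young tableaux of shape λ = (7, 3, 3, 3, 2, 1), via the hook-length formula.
# SYT of shape (7, 3, 3, 3, 2, 1) = 23279256

Hook-length formula: f^λ = n! / Π hook(c), product over all cells c of the Young diagram. For λ = (7, 3, 3, 3, 2, 1), n = 19 boxes. Hook lengths by row (left-to-right, top-to-bottom): [12, 10, 8, 4, 3, 2, 1]; [7, 5, 3]; [6, 4, 2]; [5, 3, 1]; [3, 1]; [1]. Product of hooks = 5225472000. So f^λ = 19! / 5225472000 = 121645100408832000 / 5225472000 = 23279256.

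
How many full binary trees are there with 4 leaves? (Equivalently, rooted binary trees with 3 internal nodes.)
C_3 = 5

These full binary trees are counted by the Catalan number C_n = (1/(n + 1)) · C(2n, n). For n = 3: C_3 = (1/4) · C(6, 3) = 20/4 = 5.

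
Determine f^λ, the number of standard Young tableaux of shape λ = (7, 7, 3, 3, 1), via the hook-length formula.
# SYT of shape (7, 7, 3, 3, 1) = 166658310

Hook-length formula: f^λ = n! / Π hook(c), product over all cells c of the Young diagram. For λ = (7, 7, 3, 3, 1), n = 21 boxes. Hook lengths by row (left-to-right, top-to-bottom): [11, 9, 8, 5, 4, 3, 2]; [10, 8, 7, 4, 3, 2, 1]; [5, 3, 2]; [4, 2, 1]; [1]. Product of hooks = 306561024000. So f^λ = 21! / 306561024000 = 51090942171709440000 / 306561024000 = 166658310.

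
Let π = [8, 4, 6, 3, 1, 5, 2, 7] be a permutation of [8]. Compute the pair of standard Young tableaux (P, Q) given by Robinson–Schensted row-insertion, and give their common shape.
P = [1, 2, 7] / [3, 5] / [4, 6] / [8];  Q = [1, 3, 8] / [2, 6] / [4, 7] / [5];  common shape = (3, 2, 2, 1)

Row-insert the values π_1, π_2, … into P one at a time, bumping the leftmost entry strictly greater than the inserted value down to the next row. The recording tableau Q records, in position (i, j), the step at which that cell was added to P.
  Insert 8 (step 1): P = [8];  Q = [1]
  Insert 4 (step 2): P = [4] / [8];  Q = [1] / [2]
  Insert 6 (step 3): P = [4, 6] / [8];  Q = [1, 3] / [2]
  Insert 3 (step 4): P = [3, 6] / [4] / [8];  Q = [1, 3] / [2] / [4]
  Insert 1 (step 5): P = [1, 6] / [3] / [4] / [8];  Q = [1, 3] / [2] / [4] / [5]
  Insert 5 (step 6): P = [1, 5] / [3, 6] / [4] / [8];  Q = [1, 3] / [2, 6] / [4] / [5]
  Insert 2 (step 7): P = [1, 2] / [3, 5] / [4, 6] / [8];  Q = [1, 3] / [2, 6] / [4, 7] / [5]
  Insert 7 (step 8): P = [1, 2, 7] / [3, 5] / [4, 6] / [8];  Q = [1, 3, 8] / [2, 6] / [4, 7] / [5]
Final shape: (3, 2, 2, 1).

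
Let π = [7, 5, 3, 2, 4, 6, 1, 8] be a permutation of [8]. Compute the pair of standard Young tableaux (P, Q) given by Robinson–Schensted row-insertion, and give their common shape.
P = [1, 4, 6, 8] / [2] / [3] / [5] / [7];  Q = [1, 5, 6, 8] / [2] / [3] / [4] / [7];  common shape = (4, 1, 1, 1, 1)

Row-insert the values π_1, π_2, … into P one at a time, bumping the leftmost entry strictly greater than the inserted value down to the next row. The recording tableau Q records, in position (i, j), the step at which that cell was added to P.
  Insert 7 (step 1): P = [7];  Q = [1]
  Insert 5 (step 2): P = [5] / [7];  Q = [1] / [2]
  Insert 3 (step 3): P = [3] / [5] / [7];  Q = [1] / [2] / [3]
  Insert 2 (step 4): P = [2] / [3] / [5] / [7];  Q = [1] / [2] / [3] / [4]
  Insert 4 (step 5): P = [2, 4] / [3] / [5] / [7];  Q = [1, 5] / [2] / [3] / [4]
  Insert 6 (step 6): P = [2, 4, 6] / [3] / [5] / [7];  Q = [1, 5, 6] / [2] / [3] / [4]
  Insert 1 (step 7): P = [1, 4, 6] / [2] / [3] / [5] / [7];  Q = [1, 5, 6] / [2] / [3] / [4] / [7]
  Insert 8 (step 8): P = [1, 4, 6, 8] / [2] / [3] / [5] / [7];  Q = [1, 5, 6, 8] / [2] / [3] / [4] / [7]
Final shape: (4, 1, 1, 1, 1).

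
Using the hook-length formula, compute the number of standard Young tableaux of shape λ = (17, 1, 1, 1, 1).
# SYT of shape (17, 1, 1, 1, 1) = 4845

Hook-length formula: f^λ = n! / Π hook(c), product over all cells c of the Young diagram. For λ = (17, 1, 1, 1, 1), n = 21 boxes. Hook lengths by row (left-to-right, top-to-bottom): [21, 16, 15, 14, 13, 12, 11, 10, 9, 8, 7, 6, 5, 4, 3, 2, 1]; [4]; [3]; [2]; [1]. Product of hooks = 10545086103552000. So f^λ = 21! / 10545086103552000 = 51090942171709440000 / 10545086103552000 = 4845.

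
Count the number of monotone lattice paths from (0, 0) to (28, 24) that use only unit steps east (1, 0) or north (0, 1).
Number of paths = 426384982032100

A monotone lattice path from (0, 0) to (28, 24) consists of 28 east steps and 24 north steps in some order, so it is determined by which 28 of the 52 steps are east. The count is C(52, 28) = 426384982032100.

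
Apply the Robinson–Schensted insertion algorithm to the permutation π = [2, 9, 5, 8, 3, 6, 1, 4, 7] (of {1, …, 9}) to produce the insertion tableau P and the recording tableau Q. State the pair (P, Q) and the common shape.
P = [1, 3, 4, 7] / [2, 6] / [5, 8] / [9];  Q = [1, 2, 4, 9] / [3, 6] / [5, 8] / [7];  common shape = (4, 2, 2, 1)

Row-insert the values π_1, π_2, … into P one at a time, bumping the leftmost entry strictly greater than the inserted value down to the next row. The recording tableau Q records, in position (i, j), the step at which that cell was added to P.
  Insert 2 (step 1): P = [2];  Q = [1]
  Insert 9 (step 2): P = [2, 9];  Q = [1, 2]
  Insert 5 (step 3): P = [2, 5] / [9];  Q = [1, 2] / [3]
  Insert 8 (step 4): P = [2, 5, 8] / [9];  Q = [1, 2, 4] / [3]
  Insert 3 (step 5): P = [2, 3, 8] / [5] / [9];  Q = [1, 2, 4] / [3] / [5]
  Insert 6 (step 6): P = [2, 3, 6] / [5, 8] / [9];  Q = [1, 2, 4] / [3, 6] / [5]
  Insert 1 (step 7): P = [1, 3, 6] / [2, 8] / [5] / [9];  Q = [1, 2, 4] / [3, 6] / [5] / [7]
  Insert 4 (step 8): P = [1, 3, 4] / [2, 6] / [5, 8] / [9];  Q = [1, 2, 4] / [3, 6] / [5, 8] / [7]
  Insert 7 (step 9): P = [1, 3, 4, 7] / [2, 6] / [5, 8] / [9];  Q = [1, 2, 4, 9] / [3, 6] / [5, 8] / [7]
Final shape: (4, 2, 2, 1).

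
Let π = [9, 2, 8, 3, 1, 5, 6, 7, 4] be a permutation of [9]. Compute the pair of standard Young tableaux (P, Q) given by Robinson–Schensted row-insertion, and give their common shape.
P = [1, 3, 4, 6, 7] / [2, 5] / [8] / [9];  Q = [1, 3, 6, 7, 8] / [2, 9] / [4] / [5];  common shape = (5, 2, 1, 1)

Row-insert the values π_1, π_2, … into P one at a time, bumping the leftmost entry strictly greater than the inserted value down to the next row. The recording tableau Q records, in position (i, j), the step at which that cell was added to P.
  Insert 9 (step 1): P = [9];  Q = [1]
  Insert 2 (step 2): P = [2] / [9];  Q = [1] / [2]
  Insert 8 (step 3): P = [2, 8] / [9];  Q = [1, 3] / [2]
  Insert 3 (step 4): P = [2, 3] / [8] / [9];  Q = [1, 3] / [2] / [4]
  Insert 1 (step 5): P = [1, 3] / [2] / [8] / [9];  Q = [1, 3] / [2] / [4] / [5]
  Insert 5 (step 6): P = [1, 3, 5] / [2] / [8] / [9];  Q = [1, 3, 6] / [2] / [4] / [5]
  Insert 6 (step 7): P = [1, 3, 5, 6] / [2] / [8] / [9];  Q = [1, 3, 6, 7] / [2] / [4] / [5]
  Insert 7 (step 8): P = [1, 3, 5, 6, 7] / [2] / [8] / [9];  Q = [1, 3, 6, 7, 8] / [2] / [4] / [5]
  Insert 4 (step 9): P = [1, 3, 4, 6, 7] / [2, 5] / [8] / [9];  Q = [1, 3, 6, 7, 8] / [2, 9] / [4] / [5]
Final shape: (5, 2, 1, 1).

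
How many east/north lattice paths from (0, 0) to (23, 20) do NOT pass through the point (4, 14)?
Number of paths = 960024992220

Total paths from (0, 0) to (23, 20): C(43, 23) = 960566918220. Paths through (4, 14): (paths (0, 0) → (4, 14)) × (paths (4, 14) → (23, 20)) = C(18, 4) · C(25, 19) = 3060 · 177100 = 541926000. Avoidance count = 960566918220 − 541926000 = 960024992220.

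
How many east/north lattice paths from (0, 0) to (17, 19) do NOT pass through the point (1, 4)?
Number of paths = 7094795625

Total paths from (0, 0) to (17, 19): C(36, 17) = 8597496600. Paths through (1, 4): (paths (0, 0) → (1, 4)) × (paths (1, 4) → (17, 19)) = C(5, 1) · C(31, 16) = 5 · 300540195 = 1502700975. Avoidance count = 8597496600 − 1502700975 = 7094795625.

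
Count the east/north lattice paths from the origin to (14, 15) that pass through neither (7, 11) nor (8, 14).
Number of paths = 65709522

Inclusion–exclusion. Total paths: C(29, 14) = 77558760. Through P₁: C(18, 7)·C(11, 7) = 10501920. Through P₂: C(22, 8)·C(7, 6) = 2238390. Since P₁ is strictly southwest of P₂, a monotone path through both must visit P₁ then P₂; paths through both = C(18, 7)·C(4, 1)·C(7, 6) = 891072. Avoid both = 77558760 − 10501920 − 2238390 + 891072 = 65709522.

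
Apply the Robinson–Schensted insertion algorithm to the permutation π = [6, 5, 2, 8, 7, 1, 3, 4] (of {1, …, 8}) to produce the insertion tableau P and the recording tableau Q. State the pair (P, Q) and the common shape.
P = [1, 3, 4] / [2, 7] / [5, 8] / [6];  Q = [1, 4, 8] / [2, 5] / [3, 7] / [6];  common shape = (3, 2, 2, 1)

Row-insert the values π_1, π_2, … into P one at a time, bumping the leftmost entry strictly greater than the inserted value down to the next row. The recording tableau Q records, in position (i, j), the step at which that cell was added to P.
  Insert 6 (step 1): P = [6];  Q = [1]
  Insert 5 (step 2): P = [5] / [6];  Q = [1] / [2]
  Insert 2 (step 3): P = [2] / [5] / [6];  Q = [1] / [2] / [3]
  Insert 8 (step 4): P = [2, 8] / [5] / [6];  Q = [1, 4] / [2] / [3]
  Insert 7 (step 5): P = [2, 7] / [5, 8] / [6];  Q = [1, 4] / [2, 5] / [3]
  Insert 1 (step 6): P = [1, 7] / [2, 8] / [5] / [6];  Q = [1, 4] / [2, 5] / [3] / [6]
  Insert 3 (step 7): P = [1, 3] / [2, 7] / [5, 8] / [6];  Q = [1, 4] / [2, 5] / [3, 7] / [6]
  Insert 4 (step 8): P = [1, 3, 4] / [2, 7] / [5, 8] / [6];  Q = [1, 4, 8] / [2, 5] / [3, 7] / [6]
Final shape: (3, 2, 2, 1).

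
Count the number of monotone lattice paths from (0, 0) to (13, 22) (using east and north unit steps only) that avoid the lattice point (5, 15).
Number of paths = 1376569560

Total paths from (0, 0) to (13, 22): C(35, 13) = 1476337800. Paths through (5, 15): (paths (0, 0) → (5, 15)) × (paths (5, 15) → (13, 22)) = C(20, 5) · C(15, 8) = 15504 · 6435 = 99768240. Avoidance count = 1476337800 − 99768240 = 1376569560.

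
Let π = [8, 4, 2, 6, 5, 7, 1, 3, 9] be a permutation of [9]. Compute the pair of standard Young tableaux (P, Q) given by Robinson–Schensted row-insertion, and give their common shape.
P = [1, 3, 7, 9] / [2, 5] / [4, 6] / [8];  Q = [1, 4, 6, 9] / [2, 5] / [3, 8] / [7];  common shape = (4, 2, 2, 1)

Row-insert the values π_1, π_2, … into P one at a time, bumping the leftmost entry strictly greater than the inserted value down to the next row. The recording tableau Q records, in position (i, j), the step at which that cell was added to P.
  Insert 8 (step 1): P = [8];  Q = [1]
  Insert 4 (step 2): P = [4] / [8];  Q = [1] / [2]
  Insert 2 (step 3): P = [2] / [4] / [8];  Q = [1] / [2] / [3]
  Insert 6 (step 4): P = [2, 6] / [4] / [8];  Q = [1, 4] / [2] / [3]
  Insert 5 (step 5): P = [2, 5] / [4, 6] / [8];  Q = [1, 4] / [2, 5] / [3]
  Insert 7 (step 6): P = [2, 5, 7] / [4, 6] / [8];  Q = [1, 4, 6] / [2, 5] / [3]
  Insert 1 (step 7): P = [1, 5, 7] / [2, 6] / [4] / [8];  Q = [1, 4, 6] / [2, 5] / [3] / [7]
  Insert 3 (step 8): P = [1, 3, 7] / [2, 5] / [4, 6] / [8];  Q = [1, 4, 6] / [2, 5] / [3, 8] / [7]
  Insert 9 (step 9): P = [1, 3, 7, 9] / [2, 5] / [4, 6] / [8];  Q = [1, 4, 6, 9] / [2, 5] / [3, 8] / [7]
Final shape: (4, 2, 2, 1).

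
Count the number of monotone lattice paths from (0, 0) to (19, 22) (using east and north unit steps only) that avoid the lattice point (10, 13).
Number of paths = 189038181280

Total paths from (0, 0) to (19, 22): C(41, 19) = 244662670200. Paths through (10, 13): (paths (0, 0) → (10, 13)) × (paths (10, 13) → (19, 22)) = C(23, 10) · C(18, 9) = 1144066 · 48620 = 55624488920. Avoidance count = 244662670200 − 55624488920 = 189038181280.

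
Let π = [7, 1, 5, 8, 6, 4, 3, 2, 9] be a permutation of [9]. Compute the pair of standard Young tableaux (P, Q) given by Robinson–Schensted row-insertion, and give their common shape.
P = [1, 2, 6, 9] / [3, 8] / [4] / [5] / [7];  Q = [1, 3, 4, 9] / [2, 5] / [6] / [7] / [8];  common shape = (4, 2, 1, 1, 1)

Row-insert the values π_1, π_2, … into P one at a time, bumping the leftmost entry strictly greater than the inserted value down to the next row. The recording tableau Q records, in position (i, j), the step at which that cell was added to P.
  Insert 7 (step 1): P = [7];  Q = [1]
  Insert 1 (step 2): P = [1] / [7];  Q = [1] / [2]
  Insert 5 (step 3): P = [1, 5] / [7];  Q = [1, 3] / [2]
  Insert 8 (step 4): P = [1, 5, 8] / [7];  Q = [1, 3, 4] / [2]
  Insert 6 (step 5): P = [1, 5, 6] / [7, 8];  Q = [1, 3, 4] / [2, 5]
  Insert 4 (step 6): P = [1, 4, 6] / [5, 8] / [7];  Q = [1, 3, 4] / [2, 5] / [6]
  Insert 3 (step 7): P = [1, 3, 6] / [4, 8] / [5] / [7];  Q = [1, 3, 4] / [2, 5] / [6] / [7]
  Insert 2 (step 8): P = [1, 2, 6] / [3, 8] / [4] / [5] / [7];  Q = [1, 3, 4] / [2, 5] / [6] / [7] / [8]
  Insert 9 (step 9): P = [1, 2, 6, 9] / [3, 8] / [4] / [5] / [7];  Q = [1, 3, 4, 9] / [2, 5] / [6] / [7] / [8]
Final shape: (4, 2, 1, 1, 1).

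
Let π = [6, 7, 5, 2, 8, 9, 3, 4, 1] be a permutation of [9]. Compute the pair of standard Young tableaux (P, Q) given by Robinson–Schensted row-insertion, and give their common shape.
P = [1, 3, 4, 9] / [2, 7, 8] / [5] / [6];  Q = [1, 2, 5, 6] / [3, 7, 8] / [4] / [9];  common shape = (4, 3, 1, 1)

Row-insert the values π_1, π_2, … into P one at a time, bumping the leftmost entry strictly greater than the inserted value down to the next row. The recording tableau Q records, in position (i, j), the step at which that cell was added to P.
  Insert 6 (step 1): P = [6];  Q = [1]
  Insert 7 (step 2): P = [6, 7];  Q = [1, 2]
  Insert 5 (step 3): P = [5, 7] / [6];  Q = [1, 2] / [3]
  Insert 2 (step 4): P = [2, 7] / [5] / [6];  Q = [1, 2] / [3] / [4]
  Insert 8 (step 5): P = [2, 7, 8] / [5] / [6];  Q = [1, 2, 5] / [3] / [4]
  Insert 9 (step 6): P = [2, 7, 8, 9] / [5] / [6];  Q = [1, 2, 5, 6] / [3] / [4]
  Insert 3 (step 7): P = [2, 3, 8, 9] / [5, 7] / [6];  Q = [1, 2, 5, 6] / [3, 7] / [4]
  Insert 4 (step 8): P = [2, 3, 4, 9] / [5, 7, 8] / [6];  Q = [1, 2, 5, 6] / [3, 7, 8] / [4]
  Insert 1 (step 9): P = [1, 3, 4, 9] / [2, 7, 8] / [5] / [6];  Q = [1, 2, 5, 6] / [3, 7, 8] / [4] / [9]
Final shape: (4, 3, 1, 1).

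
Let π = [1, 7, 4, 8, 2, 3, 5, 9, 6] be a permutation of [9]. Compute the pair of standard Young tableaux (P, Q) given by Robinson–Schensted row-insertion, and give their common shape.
P = [1, 2, 3, 5, 6] / [4, 8, 9] / [7];  Q = [1, 2, 4, 7, 8] / [3, 6, 9] / [5];  common shape = (5, 3, 1)

Row-insert the values π_1, π_2, … into P one at a time, bumping the leftmost entry strictly greater than the inserted value down to the next row. The recording tableau Q records, in position (i, j), the step at which that cell was added to P.
  Insert 1 (step 1): P = [1];  Q = [1]
  Insert 7 (step 2): P = [1, 7];  Q = [1, 2]
  Insert 4 (step 3): P = [1, 4] / [7];  Q = [1, 2] / [3]
  Insert 8 (step 4): P = [1, 4, 8] / [7];  Q = [1, 2, 4] / [3]
  Insert 2 (step 5): P = [1, 2, 8] / [4] / [7];  Q = [1, 2, 4] / [3] / [5]
  Insert 3 (step 6): P = [1, 2, 3] / [4, 8] / [7];  Q = [1, 2, 4] / [3, 6] / [5]
  Insert 5 (step 7): P = [1, 2, 3, 5] / [4, 8] / [7];  Q = [1, 2, 4, 7] / [3, 6] / [5]
  Insert 9 (step 8): P = [1, 2, 3, 5, 9] / [4, 8] / [7];  Q = [1, 2, 4, 7, 8] / [3, 6] / [5]
  Insert 6 (step 9): P = [1, 2, 3, 5, 6] / [4, 8, 9] / [7];  Q = [1, 2, 4, 7, 8] / [3, 6, 9] / [5]
Final shape: (5, 3, 1).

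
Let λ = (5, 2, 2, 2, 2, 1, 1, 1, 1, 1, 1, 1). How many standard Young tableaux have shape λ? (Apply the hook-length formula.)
# SYT of shape (5, 2, 2, 2, 2, 1, 1, 1, 1, 1, 1, 1) = 2204475

Hook-length formula: f^λ = n! / Π hook(c), product over all cells c of the Young diagram. For λ = (5, 2, 2, 2, 2, 1, 1, 1, 1, 1, 1, 1), n = 20 boxes. Hook lengths by row (left-to-right, top-to-bottom): [16, 8, 3, 2, 1]; [12, 4]; [11, 3]; [10, 2]; [9, 1]; [7]; [6]; [5]; [4]; [3]; [2]; [1]. Product of hooks = 1103619686400. So f^λ = 20! / 1103619686400 = 2432902008176640000 / 1103619686400 = 2204475.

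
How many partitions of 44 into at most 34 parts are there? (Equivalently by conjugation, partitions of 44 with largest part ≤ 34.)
p(44, parts ≤ 34) = 75078

Use the recurrence p(n, m) = p(n, m−1) + p(n−m, m): either the largest part is < m (count p(n, m−1)) or the largest part is exactly m (remove one copy of m, count p(n−m, m)). With p(0, ·) = 1 this gives p(44, parts ≤ 34) = 75078. (By conjugating Young diagrams, this also counts partitions of 44 into at most 34 parts.)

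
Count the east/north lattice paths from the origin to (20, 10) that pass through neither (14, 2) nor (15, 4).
Number of paths = 28060263

Inclusion–exclusion. Total paths: C(30, 20) = 30045015. Through P₁: C(16, 14)·C(14, 6) = 360360. Through P₂: C(19, 15)·C(11, 5) = 1790712. Since P₁ is strictly southwest of P₂, a monotone path through both must visit P₁ then P₂; paths through both = C(16, 14)·C(3, 1)·C(11, 5) = 166320. Avoid both = 30045015 − 360360 − 1790712 + 166320 = 28060263.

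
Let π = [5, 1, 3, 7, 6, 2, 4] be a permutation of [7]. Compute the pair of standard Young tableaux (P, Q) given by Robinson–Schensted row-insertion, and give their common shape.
P = [1, 2, 4] / [3, 6] / [5, 7];  Q = [1, 3, 4] / [2, 5] / [6, 7];  common shape = (3, 2, 2)

Row-insert the values π_1, π_2, … into P one at a time, bumping the leftmost entry strictly greater than the inserted value down to the next row. The recording tableau Q records, in position (i, j), the step at which that cell was added to P.
  Insert 5 (step 1): P = [5];  Q = [1]
  Insert 1 (step 2): P = [1] / [5];  Q = [1] / [2]
  Insert 3 (step 3): P = [1, 3] / [5];  Q = [1, 3] / [2]
  Insert 7 (step 4): P = [1, 3, 7] / [5];  Q = [1, 3, 4] / [2]
  Insert 6 (step 5): P = [1, 3, 6] / [5, 7];  Q = [1, 3, 4] / [2, 5]
  Insert 2 (step 6): P = [1, 2, 6] / [3, 7] / [5];  Q = [1, 3, 4] / [2, 5] / [6]
  Insert 4 (step 7): P = [1, 2, 4] / [3, 6] / [5, 7];  Q = [1, 3, 4] / [2, 5] / [6, 7]
Final shape: (3, 2, 2).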